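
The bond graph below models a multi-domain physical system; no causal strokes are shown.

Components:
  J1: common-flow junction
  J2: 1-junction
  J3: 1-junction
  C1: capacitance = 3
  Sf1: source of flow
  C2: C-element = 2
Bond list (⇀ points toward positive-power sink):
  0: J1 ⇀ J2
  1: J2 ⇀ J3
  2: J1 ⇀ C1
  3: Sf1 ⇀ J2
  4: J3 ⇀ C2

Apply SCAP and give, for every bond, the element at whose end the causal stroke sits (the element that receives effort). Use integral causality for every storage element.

#3 stroke→Sf1  (Sf1: flow source, stroke at near end)
#0 stroke→J2  (common-f at J2 fixed by 3)
#1 stroke→J2  (common-f at J2 fixed by 3)
#4 stroke→J3  (J3: bond 1 brought flow, rest push out)
#2 stroke→J1  (J1 flow already set via bond 0)

bond 0 |J2
bond 1 |J2
bond 2 |J1
bond 3 |Sf1
bond 4 |J3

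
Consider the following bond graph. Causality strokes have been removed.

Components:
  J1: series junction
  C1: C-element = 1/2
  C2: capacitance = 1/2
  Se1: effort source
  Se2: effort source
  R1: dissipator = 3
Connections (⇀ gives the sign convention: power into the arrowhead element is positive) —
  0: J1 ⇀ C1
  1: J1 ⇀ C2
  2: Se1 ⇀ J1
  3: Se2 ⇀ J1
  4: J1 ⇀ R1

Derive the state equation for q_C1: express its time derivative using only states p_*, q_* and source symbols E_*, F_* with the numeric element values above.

b2 →J1  (Se1 (Se) sets effort on bond)
b3 →J1  (Se2 (Se) sets effort on bond)
b0 →J1  (C1 outputs effort q/C1)
b1 →J1  (C2: C, integral causality)
b4 →R1  (only one flow-in slot at J1)

dq_C1/dt = E_Se1/3 + E_Se2/3 - 2*q_C1/3 - 2*q_C2/3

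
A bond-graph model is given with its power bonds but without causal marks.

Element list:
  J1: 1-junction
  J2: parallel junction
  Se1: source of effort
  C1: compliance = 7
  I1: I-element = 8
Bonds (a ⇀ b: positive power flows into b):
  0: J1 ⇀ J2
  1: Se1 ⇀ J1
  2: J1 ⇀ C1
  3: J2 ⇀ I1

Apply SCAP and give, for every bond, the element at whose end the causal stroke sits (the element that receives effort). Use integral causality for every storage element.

bond 1 stroke→J1  (source Se1 imposes e)
bond 2 stroke→J1  (C1: C, integral causality)
bond 0 stroke→J2  (J1: last free bond brings flow in)
bond 3 stroke→I1  (common-e at J2 fixed by 0)

bond 0 |J2
bond 1 |J1
bond 2 |J1
bond 3 |I1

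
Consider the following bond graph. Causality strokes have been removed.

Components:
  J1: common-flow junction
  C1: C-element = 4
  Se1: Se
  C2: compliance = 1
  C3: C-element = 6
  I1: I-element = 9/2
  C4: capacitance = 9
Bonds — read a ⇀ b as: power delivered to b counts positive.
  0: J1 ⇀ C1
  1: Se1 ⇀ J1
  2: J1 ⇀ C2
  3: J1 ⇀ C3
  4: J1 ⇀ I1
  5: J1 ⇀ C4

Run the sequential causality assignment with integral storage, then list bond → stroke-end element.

β0 |J1
β1 |J1
β2 |J1
β3 |J1
β4 |I1
β5 |J1

β1 →J1  (Se1: effort source, stroke at far end)
β0 →J1  (prefer integral on C1)
β2 →J1  (C2 outputs effort q/C2)
β3 →J1  (prefer integral on C3)
β4 →I1  (I1 outputs flow p/I1)
β5 →J1  (common-f at J1 fixed by 4)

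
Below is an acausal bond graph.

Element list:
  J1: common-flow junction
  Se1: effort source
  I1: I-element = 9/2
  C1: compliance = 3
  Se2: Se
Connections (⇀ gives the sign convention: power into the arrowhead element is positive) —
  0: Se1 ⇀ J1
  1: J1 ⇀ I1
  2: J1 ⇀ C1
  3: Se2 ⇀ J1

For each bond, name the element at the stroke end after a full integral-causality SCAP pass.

#0 stroke→J1
#1 stroke→I1
#2 stroke→J1
#3 stroke→J1

bond 0 stroke at J1  (Se1: effort source, stroke at far end)
bond 3 stroke at J1  (Se2 (Se) sets effort on bond)
bond 1 stroke at I1  (I1: I, integral causality)
bond 2 stroke at J1  (J1 flow already set via bond 1)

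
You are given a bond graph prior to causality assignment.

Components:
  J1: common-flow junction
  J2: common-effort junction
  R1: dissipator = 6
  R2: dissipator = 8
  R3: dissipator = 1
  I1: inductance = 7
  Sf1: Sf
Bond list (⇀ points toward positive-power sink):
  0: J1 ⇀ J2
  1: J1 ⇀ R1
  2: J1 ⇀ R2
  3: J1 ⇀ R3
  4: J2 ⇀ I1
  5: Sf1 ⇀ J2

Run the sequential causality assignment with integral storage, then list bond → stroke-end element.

b5 stroke→Sf1  (source Sf1 imposes f)
b4 stroke→I1  (I1: I, integral causality)
b0 stroke→J2  (J2: last free bond brings effort in)
b1 stroke→J1  (1-jn J1 has f-setter on 0)
b2 stroke→J1  (common-f at J1 fixed by 0)
b3 stroke→J1  (J1 flow already set via bond 0)

β0 stroke at J2
β1 stroke at J1
β2 stroke at J1
β3 stroke at J1
β4 stroke at I1
β5 stroke at Sf1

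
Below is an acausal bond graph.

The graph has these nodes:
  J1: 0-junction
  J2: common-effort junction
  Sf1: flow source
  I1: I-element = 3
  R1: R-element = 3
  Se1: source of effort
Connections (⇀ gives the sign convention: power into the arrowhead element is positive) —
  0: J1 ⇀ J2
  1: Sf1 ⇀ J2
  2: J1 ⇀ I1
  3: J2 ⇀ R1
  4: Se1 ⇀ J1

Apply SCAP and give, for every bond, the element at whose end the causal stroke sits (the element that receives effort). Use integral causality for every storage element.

b0 stroke→J2
b1 stroke→Sf1
b2 stroke→I1
b3 stroke→R1
b4 stroke→J1

#1 |Sf1  (Sf1: flow source, stroke at near end)
#4 |J1  (Se1: effort source, stroke at far end)
#0 |J2  (0-jn J1 has e-setter on 4)
#2 |I1  (common-e at J1 fixed by 4)
#3 |R1  (J2: bond 0 brought effort, rest push out)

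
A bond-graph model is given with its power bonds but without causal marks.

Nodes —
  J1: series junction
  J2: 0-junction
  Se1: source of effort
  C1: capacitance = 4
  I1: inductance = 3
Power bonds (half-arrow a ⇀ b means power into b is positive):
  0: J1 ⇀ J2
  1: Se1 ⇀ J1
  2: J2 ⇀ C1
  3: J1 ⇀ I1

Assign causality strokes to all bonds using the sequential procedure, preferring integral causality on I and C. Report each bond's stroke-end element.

b1 →J1  (Se1 fixes effort; stroke away)
b2 →J2  (C1 integral (e out))
b0 →J1  (J2: bond 2 brought effort, rest push out)
b3 →I1  (only one flow-in slot at J1)

#0 stroke at J1
#1 stroke at J1
#2 stroke at J2
#3 stroke at I1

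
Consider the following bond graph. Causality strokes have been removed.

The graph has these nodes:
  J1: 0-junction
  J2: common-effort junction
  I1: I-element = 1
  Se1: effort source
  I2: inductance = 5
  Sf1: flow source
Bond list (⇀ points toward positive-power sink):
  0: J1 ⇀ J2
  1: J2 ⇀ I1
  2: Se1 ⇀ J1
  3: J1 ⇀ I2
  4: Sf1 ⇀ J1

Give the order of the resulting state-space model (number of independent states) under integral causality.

b2 |J1  (Se1 fixes effort; stroke away)
b4 |Sf1  (Sf1 (Sf) sets flow on bond)
b0 |J2  (J1: bond 2 brought effort, rest push out)
b3 |I2  (0-jn J1 has e-setter on 2)
b1 |I1  (0-jn J2 has e-setter on 0)

2  (I1, I2 all integral)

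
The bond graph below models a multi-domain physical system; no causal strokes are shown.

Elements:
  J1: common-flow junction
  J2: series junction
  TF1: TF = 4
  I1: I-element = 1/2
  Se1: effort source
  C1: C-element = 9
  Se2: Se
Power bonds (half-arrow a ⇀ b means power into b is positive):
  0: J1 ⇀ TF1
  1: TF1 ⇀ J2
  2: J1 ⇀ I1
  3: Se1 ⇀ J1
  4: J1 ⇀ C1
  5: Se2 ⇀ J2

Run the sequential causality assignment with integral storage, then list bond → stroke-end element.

β0 →J1
β1 →TF1
β2 →I1
β3 →J1
β4 →J1
β5 →J2

β3 |J1  (Se1 fixes effort; stroke away)
β5 |J2  (Se2 fixes effort; stroke away)
β1 |TF1  (J2 needs exactly one f-in)
β0 |J1  (TF TF1: opposite of bond 1)
β2 |I1  (I1 outputs flow p/I1)
β4 |J1  (1-jn J1 has f-setter on 2)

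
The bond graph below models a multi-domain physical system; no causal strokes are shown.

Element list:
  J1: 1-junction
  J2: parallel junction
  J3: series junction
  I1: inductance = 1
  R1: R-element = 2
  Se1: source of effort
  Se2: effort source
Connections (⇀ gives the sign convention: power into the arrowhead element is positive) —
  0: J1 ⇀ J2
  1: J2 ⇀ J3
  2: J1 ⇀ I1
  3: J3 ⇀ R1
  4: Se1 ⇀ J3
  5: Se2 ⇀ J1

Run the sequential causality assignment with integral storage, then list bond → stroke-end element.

β0 |J1
β1 |J2
β2 |I1
β3 |J3
β4 |J3
β5 |J1

bond 4 stroke at J3  (Se1: effort source, stroke at far end)
bond 5 stroke at J1  (source Se2 imposes e)
bond 2 stroke at I1  (prefer integral on I1)
bond 0 stroke at J1  (1-jn J1 has f-setter on 2)
bond 1 stroke at J2  (J2: last free bond brings effort in)
bond 3 stroke at J3  (J3: bond 1 brought flow, rest push out)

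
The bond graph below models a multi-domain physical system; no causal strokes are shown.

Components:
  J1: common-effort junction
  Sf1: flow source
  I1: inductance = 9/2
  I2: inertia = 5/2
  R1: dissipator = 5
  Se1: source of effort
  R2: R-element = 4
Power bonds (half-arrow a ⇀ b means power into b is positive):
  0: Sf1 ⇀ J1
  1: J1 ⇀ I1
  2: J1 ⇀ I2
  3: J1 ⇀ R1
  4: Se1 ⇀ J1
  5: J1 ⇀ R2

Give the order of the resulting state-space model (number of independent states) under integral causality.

2  (I1, I2 all integral)

#0 →Sf1  (Sf1: flow source, stroke at near end)
#4 →J1  (Se1 (Se) sets effort on bond)
#1 →I1  (J1 effort already set via bond 4)
#2 →I2  (J1: bond 4 brought effort, rest push out)
#3 →R1  (J1: bond 4 brought effort, rest push out)
#5 →R2  (0-jn J1 has e-setter on 4)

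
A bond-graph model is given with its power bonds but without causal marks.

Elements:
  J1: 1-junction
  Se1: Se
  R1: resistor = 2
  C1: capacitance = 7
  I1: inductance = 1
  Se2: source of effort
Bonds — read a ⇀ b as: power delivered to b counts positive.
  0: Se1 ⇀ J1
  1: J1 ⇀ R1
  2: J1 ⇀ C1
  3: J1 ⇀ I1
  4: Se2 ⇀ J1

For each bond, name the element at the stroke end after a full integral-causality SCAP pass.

β0 stroke→J1
β1 stroke→J1
β2 stroke→J1
β3 stroke→I1
β4 stroke→J1

bond 0 stroke at J1  (Se1 (Se) sets effort on bond)
bond 4 stroke at J1  (Se2 (Se) sets effort on bond)
bond 2 stroke at J1  (C1: C, integral causality)
bond 3 stroke at I1  (I1 integral (f out))
bond 1 stroke at J1  (J1: bond 3 brought flow, rest push out)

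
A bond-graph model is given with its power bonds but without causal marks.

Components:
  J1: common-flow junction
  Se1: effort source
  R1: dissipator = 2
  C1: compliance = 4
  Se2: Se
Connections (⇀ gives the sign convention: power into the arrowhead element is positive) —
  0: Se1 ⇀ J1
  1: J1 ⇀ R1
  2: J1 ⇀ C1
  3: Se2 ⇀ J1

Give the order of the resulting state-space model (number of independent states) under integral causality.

1  (C1 all integral)

b0 →J1  (Se1: effort source, stroke at far end)
b3 →J1  (Se2 (Se) sets effort on bond)
b2 →J1  (C1 integral (e out))
b1 →R1  (closing 1-jn rule on J1)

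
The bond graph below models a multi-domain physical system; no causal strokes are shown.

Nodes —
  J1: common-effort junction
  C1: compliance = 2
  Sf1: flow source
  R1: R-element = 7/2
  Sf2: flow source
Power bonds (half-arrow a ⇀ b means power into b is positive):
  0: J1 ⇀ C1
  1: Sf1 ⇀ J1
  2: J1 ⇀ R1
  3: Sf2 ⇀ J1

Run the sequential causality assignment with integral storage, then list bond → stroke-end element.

b1 stroke at Sf1  (source Sf1 imposes f)
b3 stroke at Sf2  (Sf2 fixes flow; stroke at Sf2)
b0 stroke at J1  (prefer integral on C1)
b2 stroke at R1  (J1: bond 0 brought effort, rest push out)

#0 stroke at J1
#1 stroke at Sf1
#2 stroke at R1
#3 stroke at Sf2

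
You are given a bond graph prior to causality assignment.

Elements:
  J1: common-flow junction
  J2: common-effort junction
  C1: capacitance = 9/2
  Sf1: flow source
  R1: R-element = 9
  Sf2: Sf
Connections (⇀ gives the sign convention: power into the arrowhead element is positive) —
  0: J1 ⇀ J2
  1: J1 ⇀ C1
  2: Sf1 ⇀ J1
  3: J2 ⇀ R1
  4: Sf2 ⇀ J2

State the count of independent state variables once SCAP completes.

1  (C1 all integral)

β2 stroke at Sf1  (Sf1 fixes flow; stroke at Sf1)
β4 stroke at Sf2  (source Sf2 imposes f)
β0 stroke at J1  (J1 flow already set via bond 2)
β1 stroke at J1  (J1: bond 2 brought flow, rest push out)
β3 stroke at J2  (J2: last free bond brings effort in)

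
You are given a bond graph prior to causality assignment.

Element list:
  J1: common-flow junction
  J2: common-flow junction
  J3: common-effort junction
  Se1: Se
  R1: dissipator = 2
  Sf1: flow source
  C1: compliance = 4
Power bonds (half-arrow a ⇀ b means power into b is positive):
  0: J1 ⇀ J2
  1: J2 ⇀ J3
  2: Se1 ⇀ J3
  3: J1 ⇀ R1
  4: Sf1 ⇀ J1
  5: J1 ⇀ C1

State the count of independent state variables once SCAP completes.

b2 |J3  (Se1 fixes effort; stroke away)
b4 |Sf1  (Sf1 (Sf) sets flow on bond)
b0 |J1  (common-f at J1 fixed by 4)
b3 |J1  (1-jn J1 has f-setter on 4)
b5 |J1  (1-jn J1 has f-setter on 4)
b1 |J2  (J2 flow already set via bond 0)

1  (C1 all integral)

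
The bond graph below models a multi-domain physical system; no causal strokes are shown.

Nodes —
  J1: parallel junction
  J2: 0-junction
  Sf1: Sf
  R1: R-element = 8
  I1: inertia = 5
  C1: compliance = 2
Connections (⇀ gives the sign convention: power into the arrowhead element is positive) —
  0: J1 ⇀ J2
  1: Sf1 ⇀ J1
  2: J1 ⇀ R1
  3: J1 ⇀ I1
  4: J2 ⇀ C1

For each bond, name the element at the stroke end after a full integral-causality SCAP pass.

β1 stroke→Sf1  (Sf1 fixes flow; stroke at Sf1)
β3 stroke→I1  (I1 integral (f out))
β4 stroke→J2  (C1 outputs effort q/C1)
β0 stroke→J1  (common-e at J2 fixed by 4)
β2 stroke→R1  (J1 effort already set via bond 0)

β0 →J1
β1 →Sf1
β2 →R1
β3 →I1
β4 →J2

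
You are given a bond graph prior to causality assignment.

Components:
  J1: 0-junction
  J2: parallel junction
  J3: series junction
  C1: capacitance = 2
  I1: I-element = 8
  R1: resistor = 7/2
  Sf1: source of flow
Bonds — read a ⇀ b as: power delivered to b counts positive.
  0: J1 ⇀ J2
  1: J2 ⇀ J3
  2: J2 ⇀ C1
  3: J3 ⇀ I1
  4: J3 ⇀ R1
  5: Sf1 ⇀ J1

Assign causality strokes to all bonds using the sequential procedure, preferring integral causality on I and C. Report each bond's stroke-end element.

b5 |Sf1  (source Sf1 imposes f)
b0 |J1  (J1 needs exactly one e-in)
b2 |J2  (C1 integral (e out))
b1 |J3  (0-jn J2 has e-setter on 2)
b3 |I1  (I1: I, integral causality)
b4 |J3  (1-jn J3 has f-setter on 3)

β0 |J1
β1 |J3
β2 |J2
β3 |I1
β4 |J3
β5 |Sf1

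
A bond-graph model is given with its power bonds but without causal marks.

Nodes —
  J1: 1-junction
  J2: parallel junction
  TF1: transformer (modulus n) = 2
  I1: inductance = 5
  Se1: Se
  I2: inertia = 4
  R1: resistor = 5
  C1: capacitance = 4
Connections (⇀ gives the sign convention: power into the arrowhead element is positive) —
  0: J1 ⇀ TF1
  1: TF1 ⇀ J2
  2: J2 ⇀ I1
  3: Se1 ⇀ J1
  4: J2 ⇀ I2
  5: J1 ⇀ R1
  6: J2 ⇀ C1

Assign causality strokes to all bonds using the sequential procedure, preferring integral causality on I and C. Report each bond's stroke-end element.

#3 |J1  (Se1: effort source, stroke at far end)
#2 |I1  (I1 outputs flow p/I1)
#4 |I2  (I2: I, integral causality)
#6 |J2  (prefer integral on C1)
#1 |TF1  (J2 effort already set via bond 6)
#0 |J1  (TF1: transformer flips bond 1)
#5 |R1  (closing 1-jn rule on J1)

b0 stroke at J1
b1 stroke at TF1
b2 stroke at I1
b3 stroke at J1
b4 stroke at I2
b5 stroke at R1
b6 stroke at J2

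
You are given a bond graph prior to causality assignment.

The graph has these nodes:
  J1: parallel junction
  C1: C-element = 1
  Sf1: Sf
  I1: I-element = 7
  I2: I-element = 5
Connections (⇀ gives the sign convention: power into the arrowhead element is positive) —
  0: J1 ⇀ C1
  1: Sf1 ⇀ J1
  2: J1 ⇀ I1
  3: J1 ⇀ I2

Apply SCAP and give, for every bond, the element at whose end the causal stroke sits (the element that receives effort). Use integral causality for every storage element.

bond 0 stroke at J1
bond 1 stroke at Sf1
bond 2 stroke at I1
bond 3 stroke at I2

b1 stroke at Sf1  (Sf1: flow source, stroke at near end)
b0 stroke at J1  (C1 outputs effort q/C1)
b2 stroke at I1  (J1: bond 0 brought effort, rest push out)
b3 stroke at I2  (0-jn J1 has e-setter on 0)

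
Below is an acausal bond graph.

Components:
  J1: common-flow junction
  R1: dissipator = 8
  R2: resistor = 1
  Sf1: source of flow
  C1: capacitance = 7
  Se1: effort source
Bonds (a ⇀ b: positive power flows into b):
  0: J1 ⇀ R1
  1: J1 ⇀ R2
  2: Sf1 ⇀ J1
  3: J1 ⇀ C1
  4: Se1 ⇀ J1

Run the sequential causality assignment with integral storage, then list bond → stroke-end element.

b0 →J1
b1 →J1
b2 →Sf1
b3 →J1
b4 →J1

#2 →Sf1  (Sf1 (Sf) sets flow on bond)
#4 →J1  (Se1 (Se) sets effort on bond)
#0 →J1  (1-jn J1 has f-setter on 2)
#1 →J1  (common-f at J1 fixed by 2)
#3 →J1  (1-jn J1 has f-setter on 2)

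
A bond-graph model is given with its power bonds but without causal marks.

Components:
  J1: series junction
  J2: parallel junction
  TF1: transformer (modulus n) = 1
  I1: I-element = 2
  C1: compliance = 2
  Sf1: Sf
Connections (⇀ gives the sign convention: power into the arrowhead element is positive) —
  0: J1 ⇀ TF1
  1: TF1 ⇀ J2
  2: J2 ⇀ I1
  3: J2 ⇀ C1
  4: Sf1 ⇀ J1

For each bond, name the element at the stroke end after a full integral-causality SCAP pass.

b0 stroke at J1
b1 stroke at TF1
b2 stroke at I1
b3 stroke at J2
b4 stroke at Sf1

bond 4 stroke at Sf1  (source Sf1 imposes f)
bond 0 stroke at J1  (common-f at J1 fixed by 4)
bond 1 stroke at TF1  (TF TF1: opposite of bond 0)
bond 2 stroke at I1  (I1: I, integral causality)
bond 3 stroke at J2  (J2 needs exactly one e-in)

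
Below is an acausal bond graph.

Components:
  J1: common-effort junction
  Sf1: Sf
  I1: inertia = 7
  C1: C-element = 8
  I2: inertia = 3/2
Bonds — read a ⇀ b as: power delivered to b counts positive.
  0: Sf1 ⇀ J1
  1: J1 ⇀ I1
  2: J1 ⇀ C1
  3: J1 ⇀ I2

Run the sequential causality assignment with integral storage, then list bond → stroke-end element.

#0 stroke→Sf1  (Sf1 fixes flow; stroke at Sf1)
#1 stroke→I1  (I1 outputs flow p/I1)
#2 stroke→J1  (C1 integral (e out))
#3 stroke→I2  (0-jn J1 has e-setter on 2)

β0 →Sf1
β1 →I1
β2 →J1
β3 →I2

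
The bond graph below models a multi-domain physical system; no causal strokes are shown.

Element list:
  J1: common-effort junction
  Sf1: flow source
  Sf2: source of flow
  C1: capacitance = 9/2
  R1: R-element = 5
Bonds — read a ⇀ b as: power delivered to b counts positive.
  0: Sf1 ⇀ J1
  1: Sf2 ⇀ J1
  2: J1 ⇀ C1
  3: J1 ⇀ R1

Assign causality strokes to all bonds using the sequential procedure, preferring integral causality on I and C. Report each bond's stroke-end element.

#0 →Sf1
#1 →Sf2
#2 →J1
#3 →R1

bond 0 stroke at Sf1  (Sf1 fixes flow; stroke at Sf1)
bond 1 stroke at Sf2  (Sf2 (Sf) sets flow on bond)
bond 2 stroke at J1  (C1 outputs effort q/C1)
bond 3 stroke at R1  (J1 effort already set via bond 2)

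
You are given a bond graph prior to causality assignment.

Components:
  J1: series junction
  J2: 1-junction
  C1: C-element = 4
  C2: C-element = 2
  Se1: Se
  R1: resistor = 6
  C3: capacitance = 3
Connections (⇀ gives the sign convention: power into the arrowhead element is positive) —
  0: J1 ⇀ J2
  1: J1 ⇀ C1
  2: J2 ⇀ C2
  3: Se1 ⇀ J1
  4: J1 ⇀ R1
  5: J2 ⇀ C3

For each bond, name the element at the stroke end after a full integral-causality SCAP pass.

β3 →J1  (Se1 (Se) sets effort on bond)
β1 →J1  (prefer integral on C1)
β2 →J2  (C2: C, integral causality)
β5 →J2  (C3 integral (e out))
β0 →J1  (closing 1-jn rule on J2)
β4 →R1  (only one flow-in slot at J1)

bond 0 →J1
bond 1 →J1
bond 2 →J2
bond 3 →J1
bond 4 →R1
bond 5 →J2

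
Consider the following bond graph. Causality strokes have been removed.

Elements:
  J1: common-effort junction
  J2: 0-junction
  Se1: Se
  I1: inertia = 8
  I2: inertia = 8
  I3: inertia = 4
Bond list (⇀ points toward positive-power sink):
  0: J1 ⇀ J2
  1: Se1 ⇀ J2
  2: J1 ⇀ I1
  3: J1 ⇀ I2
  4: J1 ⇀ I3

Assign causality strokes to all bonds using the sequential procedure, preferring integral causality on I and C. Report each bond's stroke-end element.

#0 →J1
#1 →J2
#2 →I1
#3 →I2
#4 →I3

#1 stroke at J2  (Se1 fixes effort; stroke away)
#0 stroke at J1  (J2: bond 1 brought effort, rest push out)
#2 stroke at I1  (J1: bond 0 brought effort, rest push out)
#3 stroke at I2  (0-jn J1 has e-setter on 0)
#4 stroke at I3  (0-jn J1 has e-setter on 0)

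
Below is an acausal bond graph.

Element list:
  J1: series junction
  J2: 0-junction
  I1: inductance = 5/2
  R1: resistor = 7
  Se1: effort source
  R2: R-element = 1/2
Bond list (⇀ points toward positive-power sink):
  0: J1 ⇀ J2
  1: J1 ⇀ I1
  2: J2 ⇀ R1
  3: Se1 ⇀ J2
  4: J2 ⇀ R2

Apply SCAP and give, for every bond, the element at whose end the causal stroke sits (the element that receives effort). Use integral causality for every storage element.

β0 →J1
β1 →I1
β2 →R1
β3 →J2
β4 →R2

b3 stroke→J2  (Se1 (Se) sets effort on bond)
b0 stroke→J1  (common-e at J2 fixed by 3)
b2 stroke→R1  (J2: bond 3 brought effort, rest push out)
b4 stroke→R2  (J2: bond 3 brought effort, rest push out)
b1 stroke→I1  (J1: last free bond brings flow in)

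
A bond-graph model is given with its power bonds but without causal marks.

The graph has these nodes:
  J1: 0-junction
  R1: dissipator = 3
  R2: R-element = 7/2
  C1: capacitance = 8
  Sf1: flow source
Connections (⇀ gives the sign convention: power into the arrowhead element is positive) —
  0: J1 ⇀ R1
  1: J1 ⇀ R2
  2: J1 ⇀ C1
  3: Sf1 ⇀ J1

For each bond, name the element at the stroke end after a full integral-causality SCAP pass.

bond 3 stroke→Sf1  (Sf1: flow source, stroke at near end)
bond 2 stroke→J1  (C1: C, integral causality)
bond 0 stroke→R1  (0-jn J1 has e-setter on 2)
bond 1 stroke→R2  (0-jn J1 has e-setter on 2)

b0 →R1
b1 →R2
b2 →J1
b3 →Sf1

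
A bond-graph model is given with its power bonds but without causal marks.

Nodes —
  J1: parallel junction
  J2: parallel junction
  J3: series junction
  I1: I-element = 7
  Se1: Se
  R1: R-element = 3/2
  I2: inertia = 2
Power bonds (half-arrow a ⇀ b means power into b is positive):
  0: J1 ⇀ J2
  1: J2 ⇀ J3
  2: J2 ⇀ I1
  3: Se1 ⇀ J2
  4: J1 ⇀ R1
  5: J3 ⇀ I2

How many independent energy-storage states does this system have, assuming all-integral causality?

2  (I1, I2 all integral)

bond 3 →J2  (source Se1 imposes e)
bond 0 →J1  (J2: bond 3 brought effort, rest push out)
bond 1 →J3  (J2 effort already set via bond 3)
bond 2 →I1  (common-e at J2 fixed by 3)
bond 5 →I2  (J3 needs exactly one f-in)
bond 4 →R1  (common-e at J1 fixed by 0)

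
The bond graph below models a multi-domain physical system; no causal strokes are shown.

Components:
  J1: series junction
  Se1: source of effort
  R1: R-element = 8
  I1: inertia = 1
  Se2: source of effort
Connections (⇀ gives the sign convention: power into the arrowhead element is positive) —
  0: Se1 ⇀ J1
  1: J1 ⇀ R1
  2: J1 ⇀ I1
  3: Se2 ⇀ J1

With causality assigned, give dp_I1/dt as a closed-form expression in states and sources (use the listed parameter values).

dp_I1/dt = E_Se1 + E_Se2 - 8*p_I1

#0 stroke at J1  (Se1 (Se) sets effort on bond)
#3 stroke at J1  (Se2 fixes effort; stroke away)
#2 stroke at I1  (prefer integral on I1)
#1 stroke at J1  (J1 flow already set via bond 2)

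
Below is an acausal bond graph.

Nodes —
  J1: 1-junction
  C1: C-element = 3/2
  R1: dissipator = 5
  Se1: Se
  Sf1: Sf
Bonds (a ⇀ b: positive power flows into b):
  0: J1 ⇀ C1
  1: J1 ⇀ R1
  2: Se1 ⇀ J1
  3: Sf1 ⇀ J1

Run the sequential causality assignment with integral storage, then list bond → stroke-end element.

β0 stroke at J1
β1 stroke at J1
β2 stroke at J1
β3 stroke at Sf1

bond 2 stroke at J1  (Se1 (Se) sets effort on bond)
bond 3 stroke at Sf1  (source Sf1 imposes f)
bond 0 stroke at J1  (J1: bond 3 brought flow, rest push out)
bond 1 stroke at J1  (common-f at J1 fixed by 3)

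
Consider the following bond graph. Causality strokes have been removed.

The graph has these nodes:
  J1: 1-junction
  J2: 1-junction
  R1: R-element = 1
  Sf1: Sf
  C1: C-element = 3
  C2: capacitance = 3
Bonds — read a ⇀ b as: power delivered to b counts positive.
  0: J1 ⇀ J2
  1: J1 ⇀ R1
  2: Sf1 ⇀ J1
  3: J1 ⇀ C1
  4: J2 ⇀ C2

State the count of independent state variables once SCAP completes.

2  (C1, C2 all integral)

b2 →Sf1  (Sf1: flow source, stroke at near end)
b0 →J1  (common-f at J1 fixed by 2)
b1 →J1  (J1: bond 2 brought flow, rest push out)
b3 →J1  (J1: bond 2 brought flow, rest push out)
b4 →J2  (common-f at J2 fixed by 0)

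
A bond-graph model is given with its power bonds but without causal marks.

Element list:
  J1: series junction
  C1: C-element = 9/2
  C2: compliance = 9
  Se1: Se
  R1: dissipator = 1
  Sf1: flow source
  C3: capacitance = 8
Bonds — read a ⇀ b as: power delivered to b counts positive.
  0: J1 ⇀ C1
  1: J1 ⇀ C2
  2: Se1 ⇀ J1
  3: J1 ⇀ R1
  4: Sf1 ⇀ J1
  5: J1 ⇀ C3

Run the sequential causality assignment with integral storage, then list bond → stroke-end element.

β0 stroke→J1
β1 stroke→J1
β2 stroke→J1
β3 stroke→J1
β4 stroke→Sf1
β5 stroke→J1

β2 stroke at J1  (source Se1 imposes e)
β4 stroke at Sf1  (Sf1: flow source, stroke at near end)
β0 stroke at J1  (1-jn J1 has f-setter on 4)
β1 stroke at J1  (J1: bond 4 brought flow, rest push out)
β3 stroke at J1  (J1 flow already set via bond 4)
β5 stroke at J1  (common-f at J1 fixed by 4)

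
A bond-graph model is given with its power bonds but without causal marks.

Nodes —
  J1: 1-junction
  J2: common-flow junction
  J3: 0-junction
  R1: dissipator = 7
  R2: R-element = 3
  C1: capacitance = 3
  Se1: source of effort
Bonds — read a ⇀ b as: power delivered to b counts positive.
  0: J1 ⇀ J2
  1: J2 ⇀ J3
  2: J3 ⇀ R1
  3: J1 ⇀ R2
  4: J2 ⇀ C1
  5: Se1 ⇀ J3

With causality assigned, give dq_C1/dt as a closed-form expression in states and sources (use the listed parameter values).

dq_C1/dt = -E_Se1/3 - q_C1/9

bond 5 stroke→J3  (Se1: effort source, stroke at far end)
bond 1 stroke→J2  (0-jn J3 has e-setter on 5)
bond 2 stroke→R1  (0-jn J3 has e-setter on 5)
bond 4 stroke→J2  (prefer integral on C1)
bond 0 stroke→J1  (J2 needs exactly one f-in)
bond 3 stroke→R2  (closing 1-jn rule on J1)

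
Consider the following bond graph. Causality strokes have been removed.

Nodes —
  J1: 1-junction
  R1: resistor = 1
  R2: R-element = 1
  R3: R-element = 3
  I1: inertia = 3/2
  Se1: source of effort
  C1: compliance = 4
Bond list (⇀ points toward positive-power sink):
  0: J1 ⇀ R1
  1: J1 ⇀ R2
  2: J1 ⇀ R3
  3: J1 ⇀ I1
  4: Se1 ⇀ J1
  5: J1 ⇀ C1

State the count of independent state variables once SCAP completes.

#4 →J1  (Se1 fixes effort; stroke away)
#3 →I1  (I1 outputs flow p/I1)
#0 →J1  (J1: bond 3 brought flow, rest push out)
#1 →J1  (common-f at J1 fixed by 3)
#2 →J1  (J1: bond 3 brought flow, rest push out)
#5 →J1  (common-f at J1 fixed by 3)

2  (C1, I1 all integral)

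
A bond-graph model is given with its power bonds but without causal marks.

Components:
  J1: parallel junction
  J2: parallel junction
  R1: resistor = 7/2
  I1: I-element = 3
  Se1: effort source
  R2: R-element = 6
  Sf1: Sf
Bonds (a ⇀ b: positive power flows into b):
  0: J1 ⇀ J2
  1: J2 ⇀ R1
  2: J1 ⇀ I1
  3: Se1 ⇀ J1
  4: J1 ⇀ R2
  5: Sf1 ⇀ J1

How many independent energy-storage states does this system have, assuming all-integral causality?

1  (I1 all integral)

β3 stroke→J1  (source Se1 imposes e)
β5 stroke→Sf1  (Sf1 (Sf) sets flow on bond)
β0 stroke→J2  (common-e at J1 fixed by 3)
β2 stroke→I1  (common-e at J1 fixed by 3)
β4 stroke→R2  (0-jn J1 has e-setter on 3)
β1 stroke→R1  (0-jn J2 has e-setter on 0)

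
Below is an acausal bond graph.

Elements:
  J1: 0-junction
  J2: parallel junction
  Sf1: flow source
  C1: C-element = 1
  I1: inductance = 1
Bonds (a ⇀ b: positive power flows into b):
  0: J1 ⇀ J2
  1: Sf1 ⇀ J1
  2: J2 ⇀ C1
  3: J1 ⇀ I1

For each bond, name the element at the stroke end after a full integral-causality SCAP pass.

bond 1 stroke at Sf1  (source Sf1 imposes f)
bond 2 stroke at J2  (C1: C, integral causality)
bond 0 stroke at J1  (0-jn J2 has e-setter on 2)
bond 3 stroke at I1  (common-e at J1 fixed by 0)

bond 0 stroke→J1
bond 1 stroke→Sf1
bond 2 stroke→J2
bond 3 stroke→I1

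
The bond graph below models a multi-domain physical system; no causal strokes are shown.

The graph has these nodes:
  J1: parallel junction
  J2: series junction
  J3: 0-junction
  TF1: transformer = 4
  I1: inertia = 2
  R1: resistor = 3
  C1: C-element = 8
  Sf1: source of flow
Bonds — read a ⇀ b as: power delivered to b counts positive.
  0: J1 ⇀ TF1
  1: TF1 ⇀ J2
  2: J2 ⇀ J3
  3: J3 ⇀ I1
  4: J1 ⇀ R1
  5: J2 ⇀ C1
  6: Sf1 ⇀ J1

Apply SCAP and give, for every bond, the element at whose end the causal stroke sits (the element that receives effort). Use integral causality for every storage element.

b6 stroke at Sf1  (Sf1 fixes flow; stroke at Sf1)
b3 stroke at I1  (prefer integral on I1)
b2 stroke at J3  (only one effort-in slot at J3)
b1 stroke at J2  (J2: bond 2 brought flow, rest push out)
b5 stroke at J2  (1-jn J2 has f-setter on 2)
b0 stroke at TF1  (TF1: transformer flips bond 1)
b4 stroke at J1  (J1 needs exactly one e-in)

b0 →TF1
b1 →J2
b2 →J3
b3 →I1
b4 →J1
b5 →J2
b6 →Sf1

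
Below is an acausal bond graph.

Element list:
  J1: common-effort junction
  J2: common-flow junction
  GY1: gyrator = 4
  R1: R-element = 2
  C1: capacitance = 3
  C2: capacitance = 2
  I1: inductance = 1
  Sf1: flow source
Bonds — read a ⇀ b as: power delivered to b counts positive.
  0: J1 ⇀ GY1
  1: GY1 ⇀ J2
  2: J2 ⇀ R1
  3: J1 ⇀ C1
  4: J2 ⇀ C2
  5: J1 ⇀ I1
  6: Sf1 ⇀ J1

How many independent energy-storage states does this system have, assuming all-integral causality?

3  (C1, C2, I1 all integral)

b6 →Sf1  (Sf1 fixes flow; stroke at Sf1)
b3 →J1  (C1 outputs effort q/C1)
b0 →GY1  (common-e at J1 fixed by 3)
b5 →I1  (0-jn J1 has e-setter on 3)
b1 →GY1  (through GY1, causality inverts; strokes same side of GY1)
b2 →J2  (common-f at J2 fixed by 1)
b4 →J2  (common-f at J2 fixed by 1)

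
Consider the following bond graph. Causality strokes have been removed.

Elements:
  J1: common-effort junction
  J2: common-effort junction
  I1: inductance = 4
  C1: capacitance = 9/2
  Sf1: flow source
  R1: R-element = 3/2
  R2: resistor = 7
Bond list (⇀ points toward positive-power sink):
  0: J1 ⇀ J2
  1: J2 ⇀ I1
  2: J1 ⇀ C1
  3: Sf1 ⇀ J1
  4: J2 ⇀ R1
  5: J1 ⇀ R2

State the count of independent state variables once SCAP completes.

2  (C1, I1 all integral)

bond 3 stroke at Sf1  (source Sf1 imposes f)
bond 1 stroke at I1  (I1: I, integral causality)
bond 2 stroke at J1  (C1: C, integral causality)
bond 0 stroke at J2  (common-e at J1 fixed by 2)
bond 5 stroke at R2  (common-e at J1 fixed by 2)
bond 4 stroke at R1  (0-jn J2 has e-setter on 0)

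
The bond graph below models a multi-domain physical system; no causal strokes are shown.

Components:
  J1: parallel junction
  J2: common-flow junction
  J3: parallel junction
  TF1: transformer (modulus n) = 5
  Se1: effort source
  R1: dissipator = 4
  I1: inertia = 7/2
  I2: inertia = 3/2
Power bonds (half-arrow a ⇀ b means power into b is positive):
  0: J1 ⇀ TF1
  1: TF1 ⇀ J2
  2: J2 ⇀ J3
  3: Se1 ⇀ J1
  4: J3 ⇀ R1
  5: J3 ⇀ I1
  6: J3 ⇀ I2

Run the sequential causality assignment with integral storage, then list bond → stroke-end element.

b3 |J1  (source Se1 imposes e)
b0 |TF1  (0-jn J1 has e-setter on 3)
b1 |J2  (TF TF1: opposite of bond 0)
b2 |J3  (closing 1-jn rule on J2)
b4 |R1  (J3 effort already set via bond 2)
b5 |I1  (J3: bond 2 brought effort, rest push out)
b6 |I2  (J3: bond 2 brought effort, rest push out)

#0 stroke at TF1
#1 stroke at J2
#2 stroke at J3
#3 stroke at J1
#4 stroke at R1
#5 stroke at I1
#6 stroke at I2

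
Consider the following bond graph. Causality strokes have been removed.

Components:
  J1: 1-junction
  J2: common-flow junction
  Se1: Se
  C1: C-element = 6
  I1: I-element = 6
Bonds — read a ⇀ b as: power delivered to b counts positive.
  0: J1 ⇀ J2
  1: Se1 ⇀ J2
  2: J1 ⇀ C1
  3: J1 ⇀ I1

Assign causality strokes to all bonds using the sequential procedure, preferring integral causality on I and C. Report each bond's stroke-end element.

bond 1 stroke at J2  (Se1 fixes effort; stroke away)
bond 0 stroke at J1  (J2: last free bond brings flow in)
bond 2 stroke at J1  (prefer integral on C1)
bond 3 stroke at I1  (J1 needs exactly one f-in)

#0 |J1
#1 |J2
#2 |J1
#3 |I1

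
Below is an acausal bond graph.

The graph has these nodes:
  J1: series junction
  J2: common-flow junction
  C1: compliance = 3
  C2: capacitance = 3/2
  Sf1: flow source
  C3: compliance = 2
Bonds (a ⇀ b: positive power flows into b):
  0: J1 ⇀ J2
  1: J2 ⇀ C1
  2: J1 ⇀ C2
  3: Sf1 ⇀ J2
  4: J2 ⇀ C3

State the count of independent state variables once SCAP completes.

bond 3 stroke→Sf1  (Sf1 fixes flow; stroke at Sf1)
bond 0 stroke→J2  (J2 flow already set via bond 3)
bond 1 stroke→J2  (J2: bond 3 brought flow, rest push out)
bond 4 stroke→J2  (J2: bond 3 brought flow, rest push out)
bond 2 stroke→J1  (J1 flow already set via bond 0)

3  (C1, C2, C3 all integral)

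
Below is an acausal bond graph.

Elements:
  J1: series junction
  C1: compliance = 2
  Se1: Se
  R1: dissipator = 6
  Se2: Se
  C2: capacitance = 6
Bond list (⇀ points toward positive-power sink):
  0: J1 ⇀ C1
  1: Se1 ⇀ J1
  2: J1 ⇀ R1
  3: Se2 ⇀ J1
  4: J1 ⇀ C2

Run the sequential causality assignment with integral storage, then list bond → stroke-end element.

#0 stroke at J1
#1 stroke at J1
#2 stroke at R1
#3 stroke at J1
#4 stroke at J1

bond 1 stroke at J1  (Se1 fixes effort; stroke away)
bond 3 stroke at J1  (Se2 (Se) sets effort on bond)
bond 0 stroke at J1  (C1: C, integral causality)
bond 4 stroke at J1  (C2 outputs effort q/C2)
bond 2 stroke at R1  (J1: last free bond brings flow in)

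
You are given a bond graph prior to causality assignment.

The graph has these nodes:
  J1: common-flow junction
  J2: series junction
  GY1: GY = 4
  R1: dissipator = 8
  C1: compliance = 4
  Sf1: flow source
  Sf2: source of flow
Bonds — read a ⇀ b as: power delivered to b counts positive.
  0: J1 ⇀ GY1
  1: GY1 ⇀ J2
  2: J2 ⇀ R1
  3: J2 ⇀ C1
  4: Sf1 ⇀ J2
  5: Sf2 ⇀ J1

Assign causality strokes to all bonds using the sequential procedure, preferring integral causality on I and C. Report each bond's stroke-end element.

#0 stroke→J1
#1 stroke→J2
#2 stroke→J2
#3 stroke→J2
#4 stroke→Sf1
#5 stroke→Sf2

b4 stroke at Sf1  (source Sf1 imposes f)
b5 stroke at Sf2  (Sf2: flow source, stroke at near end)
b0 stroke at J1  (J1: bond 5 brought flow, rest push out)
b1 stroke at J2  (J2: bond 4 brought flow, rest push out)
b2 stroke at J2  (J2 flow already set via bond 4)
b3 stroke at J2  (1-jn J2 has f-setter on 4)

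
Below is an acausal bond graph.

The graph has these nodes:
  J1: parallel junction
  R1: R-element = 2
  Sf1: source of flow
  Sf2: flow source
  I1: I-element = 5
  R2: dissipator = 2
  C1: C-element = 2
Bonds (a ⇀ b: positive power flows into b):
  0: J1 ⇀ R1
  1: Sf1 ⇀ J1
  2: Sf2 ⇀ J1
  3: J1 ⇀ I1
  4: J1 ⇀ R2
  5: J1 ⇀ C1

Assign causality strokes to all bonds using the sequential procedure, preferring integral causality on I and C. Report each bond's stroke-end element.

#1 →Sf1  (Sf1 fixes flow; stroke at Sf1)
#2 →Sf2  (Sf2 fixes flow; stroke at Sf2)
#3 →I1  (I1 integral (f out))
#5 →J1  (C1 outputs effort q/C1)
#0 →R1  (0-jn J1 has e-setter on 5)
#4 →R2  (J1: bond 5 brought effort, rest push out)

bond 0 |R1
bond 1 |Sf1
bond 2 |Sf2
bond 3 |I1
bond 4 |R2
bond 5 |J1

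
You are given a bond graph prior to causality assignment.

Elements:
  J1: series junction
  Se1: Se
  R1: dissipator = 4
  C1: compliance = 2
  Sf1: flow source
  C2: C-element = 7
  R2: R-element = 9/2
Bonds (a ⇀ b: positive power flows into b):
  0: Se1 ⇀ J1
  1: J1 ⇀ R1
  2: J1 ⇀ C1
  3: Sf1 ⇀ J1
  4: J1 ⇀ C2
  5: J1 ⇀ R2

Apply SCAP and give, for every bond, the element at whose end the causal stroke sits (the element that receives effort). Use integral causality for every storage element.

#0 |J1  (source Se1 imposes e)
#3 |Sf1  (Sf1 fixes flow; stroke at Sf1)
#1 |J1  (1-jn J1 has f-setter on 3)
#2 |J1  (J1: bond 3 brought flow, rest push out)
#4 |J1  (1-jn J1 has f-setter on 3)
#5 |J1  (J1 flow already set via bond 3)

#0 stroke→J1
#1 stroke→J1
#2 stroke→J1
#3 stroke→Sf1
#4 stroke→J1
#5 stroke→J1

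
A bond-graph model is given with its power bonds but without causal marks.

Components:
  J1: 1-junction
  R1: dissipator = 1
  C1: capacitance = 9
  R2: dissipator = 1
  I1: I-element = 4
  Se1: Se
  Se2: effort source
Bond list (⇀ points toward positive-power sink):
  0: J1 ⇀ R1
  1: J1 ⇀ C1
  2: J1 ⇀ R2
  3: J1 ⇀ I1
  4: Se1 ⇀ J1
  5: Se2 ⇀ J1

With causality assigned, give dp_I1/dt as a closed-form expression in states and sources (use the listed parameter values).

#4 |J1  (Se1 (Se) sets effort on bond)
#5 |J1  (Se2 fixes effort; stroke away)
#1 |J1  (C1 integral (e out))
#3 |I1  (I1 outputs flow p/I1)
#0 |J1  (J1: bond 3 brought flow, rest push out)
#2 |J1  (common-f at J1 fixed by 3)

dp_I1/dt = E_Se1 + E_Se2 - p_I1/2 - q_C1/9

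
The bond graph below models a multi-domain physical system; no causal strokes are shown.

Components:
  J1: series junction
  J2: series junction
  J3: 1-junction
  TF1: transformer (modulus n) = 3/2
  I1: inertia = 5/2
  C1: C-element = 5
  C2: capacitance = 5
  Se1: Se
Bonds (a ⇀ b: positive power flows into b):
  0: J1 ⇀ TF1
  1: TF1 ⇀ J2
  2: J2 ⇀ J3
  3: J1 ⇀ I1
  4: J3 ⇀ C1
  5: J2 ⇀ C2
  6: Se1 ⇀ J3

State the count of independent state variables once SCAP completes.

β6 |J3  (source Se1 imposes e)
β3 |I1  (I1 outputs flow p/I1)
β0 |J1  (common-f at J1 fixed by 3)
β1 |TF1  (through TF1, causality passes straight; one stroke at TF1)
β2 |J2  (common-f at J2 fixed by 1)
β5 |J2  (J2: bond 1 brought flow, rest push out)
β4 |J3  (J3: bond 2 brought flow, rest push out)

3  (C1, C2, I1 all integral)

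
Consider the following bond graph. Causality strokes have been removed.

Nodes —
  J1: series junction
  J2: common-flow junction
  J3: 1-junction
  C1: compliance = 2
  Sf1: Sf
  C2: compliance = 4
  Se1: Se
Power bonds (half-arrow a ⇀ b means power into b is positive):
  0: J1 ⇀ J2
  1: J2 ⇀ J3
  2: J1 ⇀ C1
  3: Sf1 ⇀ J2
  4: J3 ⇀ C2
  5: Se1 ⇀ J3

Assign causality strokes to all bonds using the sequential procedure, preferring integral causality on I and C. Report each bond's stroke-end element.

b0 stroke→J2
b1 stroke→J2
b2 stroke→J1
b3 stroke→Sf1
b4 stroke→J3
b5 stroke→J3

b3 |Sf1  (Sf1: flow source, stroke at near end)
b5 |J3  (source Se1 imposes e)
b0 |J2  (J2: bond 3 brought flow, rest push out)
b1 |J2  (1-jn J2 has f-setter on 3)
b4 |J3  (1-jn J3 has f-setter on 1)
b2 |J1  (J1: bond 0 brought flow, rest push out)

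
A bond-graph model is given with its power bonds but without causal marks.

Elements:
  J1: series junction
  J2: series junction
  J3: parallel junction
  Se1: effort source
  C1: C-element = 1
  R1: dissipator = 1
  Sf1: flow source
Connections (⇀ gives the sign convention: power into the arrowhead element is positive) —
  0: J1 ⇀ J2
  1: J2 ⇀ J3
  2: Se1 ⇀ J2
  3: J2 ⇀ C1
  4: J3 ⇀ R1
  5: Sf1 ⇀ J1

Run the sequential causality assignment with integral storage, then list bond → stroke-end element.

b2 stroke at J2  (Se1 fixes effort; stroke away)
b5 stroke at Sf1  (Sf1: flow source, stroke at near end)
b0 stroke at J1  (J1: bond 5 brought flow, rest push out)
b1 stroke at J2  (common-f at J2 fixed by 0)
b3 stroke at J2  (1-jn J2 has f-setter on 0)
b4 stroke at J3  (only one effort-in slot at J3)

bond 0 stroke at J1
bond 1 stroke at J2
bond 2 stroke at J2
bond 3 stroke at J2
bond 4 stroke at J3
bond 5 stroke at Sf1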